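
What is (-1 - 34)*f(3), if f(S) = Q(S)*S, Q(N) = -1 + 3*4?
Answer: -1155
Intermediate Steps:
Q(N) = 11 (Q(N) = -1 + 12 = 11)
f(S) = 11*S
(-1 - 34)*f(3) = (-1 - 34)*(11*3) = -35*33 = -1155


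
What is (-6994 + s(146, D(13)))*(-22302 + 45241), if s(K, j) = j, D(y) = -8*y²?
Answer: -191448894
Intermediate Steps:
(-6994 + s(146, D(13)))*(-22302 + 45241) = (-6994 - 8*13²)*(-22302 + 45241) = (-6994 - 8*169)*22939 = (-6994 - 1352)*22939 = -8346*22939 = -191448894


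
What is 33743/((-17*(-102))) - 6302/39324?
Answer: 54832586/2841159 ≈ 19.299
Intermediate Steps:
33743/((-17*(-102))) - 6302/39324 = 33743/1734 - 6302*1/39324 = 33743*(1/1734) - 3151/19662 = 33743/1734 - 3151/19662 = 54832586/2841159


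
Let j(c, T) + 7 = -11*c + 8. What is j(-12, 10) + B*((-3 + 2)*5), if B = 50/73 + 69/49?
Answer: 438306/3577 ≈ 122.53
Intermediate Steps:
B = 7487/3577 (B = 50*(1/73) + 69*(1/49) = 50/73 + 69/49 = 7487/3577 ≈ 2.0931)
j(c, T) = 1 - 11*c (j(c, T) = -7 + (-11*c + 8) = -7 + (8 - 11*c) = 1 - 11*c)
j(-12, 10) + B*((-3 + 2)*5) = (1 - 11*(-12)) + 7487*((-3 + 2)*5)/3577 = (1 + 132) + 7487*(-1*5)/3577 = 133 + (7487/3577)*(-5) = 133 - 37435/3577 = 438306/3577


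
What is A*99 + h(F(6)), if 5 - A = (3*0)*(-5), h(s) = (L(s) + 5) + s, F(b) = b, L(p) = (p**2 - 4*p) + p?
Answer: 524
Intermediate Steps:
L(p) = p**2 - 3*p
h(s) = 5 + s + s*(-3 + s) (h(s) = (s*(-3 + s) + 5) + s = (5 + s*(-3 + s)) + s = 5 + s + s*(-3 + s))
A = 5 (A = 5 - 3*0*(-5) = 5 - 0*(-5) = 5 - 1*0 = 5 + 0 = 5)
A*99 + h(F(6)) = 5*99 + (5 + 6 + 6*(-3 + 6)) = 495 + (5 + 6 + 6*3) = 495 + (5 + 6 + 18) = 495 + 29 = 524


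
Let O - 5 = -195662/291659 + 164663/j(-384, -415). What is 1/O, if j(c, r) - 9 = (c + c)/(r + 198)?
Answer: 793604139/10424957388382 ≈ 7.6125e-5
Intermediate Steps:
j(c, r) = 9 + 2*c/(198 + r) (j(c, r) = 9 + (c + c)/(r + 198) = 9 + (2*c)/(198 + r) = 9 + 2*c/(198 + r))
O = 10424957388382/793604139 (O = 5 + (-195662/291659 + 164663/(((1782 + 2*(-384) + 9*(-415))/(198 - 415)))) = 5 + (-195662*1/291659 + 164663/(((1782 - 768 - 3735)/(-217)))) = 5 + (-195662/291659 + 164663/((-1/217*(-2721)))) = 5 + (-195662/291659 + 164663/(2721/217)) = 5 + (-195662/291659 + 164663*(217/2721)) = 5 + (-195662/291659 + 35731871/2721) = 5 + 10420989367687/793604139 = 10424957388382/793604139 ≈ 13136.)
1/O = 1/(10424957388382/793604139) = 793604139/10424957388382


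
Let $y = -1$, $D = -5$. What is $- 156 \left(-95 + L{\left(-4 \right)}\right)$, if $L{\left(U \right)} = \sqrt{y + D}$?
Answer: $14820 - 156 i \sqrt{6} \approx 14820.0 - 382.12 i$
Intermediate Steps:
$L{\left(U \right)} = i \sqrt{6}$ ($L{\left(U \right)} = \sqrt{-1 - 5} = \sqrt{-6} = i \sqrt{6}$)
$- 156 \left(-95 + L{\left(-4 \right)}\right) = - 156 \left(-95 + i \sqrt{6}\right) = 14820 - 156 i \sqrt{6}$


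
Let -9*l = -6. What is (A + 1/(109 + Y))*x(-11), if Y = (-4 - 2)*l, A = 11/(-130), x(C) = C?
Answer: 451/546 ≈ 0.82601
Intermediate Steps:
l = ⅔ (l = -⅑*(-6) = ⅔ ≈ 0.66667)
A = -11/130 (A = 11*(-1/130) = -11/130 ≈ -0.084615)
Y = -4 (Y = (-4 - 2)*(⅔) = -6*⅔ = -4)
(A + 1/(109 + Y))*x(-11) = (-11/130 + 1/(109 - 4))*(-11) = (-11/130 + 1/105)*(-11) = -41/546*(-11) = 451/546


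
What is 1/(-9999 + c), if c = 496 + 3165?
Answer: -1/6338 ≈ -0.00015778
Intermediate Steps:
c = 3661
1/(-9999 + c) = 1/(-9999 + 3661) = 1/(-6338) = -1/6338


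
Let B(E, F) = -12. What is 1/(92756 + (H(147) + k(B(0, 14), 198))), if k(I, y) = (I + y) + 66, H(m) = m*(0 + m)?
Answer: 1/114617 ≈ 8.7247e-6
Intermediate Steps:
H(m) = m² (H(m) = m*m = m²)
k(I, y) = 66 + I + y
1/(92756 + (H(147) + k(B(0, 14), 198))) = 1/(92756 + (147² + (66 - 12 + 198))) = 1/(92756 + (21609 + 252)) = 1/(92756 + 21861) = 1/114617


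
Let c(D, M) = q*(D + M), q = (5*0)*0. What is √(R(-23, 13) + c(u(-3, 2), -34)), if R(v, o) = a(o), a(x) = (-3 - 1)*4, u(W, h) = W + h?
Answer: 4*I ≈ 4.0*I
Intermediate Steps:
q = 0 (q = 0*0 = 0)
c(D, M) = 0 (c(D, M) = 0*(D + M) = 0)
a(x) = -16 (a(x) = -4*4 = -16)
R(v, o) = -16
√(R(-23, 13) + c(u(-3, 2), -34)) = √(-16 + 0) = √(-16) = 4*I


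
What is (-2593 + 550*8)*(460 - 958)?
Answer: -899886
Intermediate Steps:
(-2593 + 550*8)*(460 - 958) = (-2593 + 4400)*(-498) = 1807*(-498) = -899886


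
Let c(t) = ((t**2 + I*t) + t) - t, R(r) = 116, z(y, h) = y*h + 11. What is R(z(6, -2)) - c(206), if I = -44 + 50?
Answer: -43556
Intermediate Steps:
z(y, h) = 11 + h*y (z(y, h) = h*y + 11 = 11 + h*y)
I = 6
c(t) = t**2 + 6*t (c(t) = ((t**2 + 6*t) + t) - t = (t**2 + 7*t) - t = t**2 + 6*t)
R(z(6, -2)) - c(206) = 116 - 206*(6 + 206) = 116 - 206*212 = 116 - 1*43672 = 116 - 43672 = -43556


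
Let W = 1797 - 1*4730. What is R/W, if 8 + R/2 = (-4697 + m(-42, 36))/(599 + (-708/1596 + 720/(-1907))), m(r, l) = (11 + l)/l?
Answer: 86569460843/8009731248624 ≈ 0.010808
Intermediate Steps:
m(r, l) = (11 + l)/l
W = -2933 (W = 1797 - 4730 = -2933)
R = -86569460843/2730900528 (R = -16 + 2*((-4697 + (11 + 36)/36)/(599 + (-708/1596 + 720/(-1907)))) = -16 + 2*((-4697 + (1/36)*47)/(599 + (-708*1/1596 + 720*(-1/1907)))) = -16 + 2*((-4697 + 47/36)/(599 + (-59/133 - 720/1907))) = -16 + 2*(-169045/(36*(599 - 208273/253631))) = -16 + 2*(-169045/(36*151716696/253631)) = -16 + 2*(-169045/36*253631/151716696) = -16 + 2*(-42875052395/5461801056) = -16 - 42875052395/2730900528 = -86569460843/2730900528 ≈ -31.700)
R/W = -86569460843/2730900528/(-2933) = -86569460843/2730900528*(-1/2933) = 86569460843/8009731248624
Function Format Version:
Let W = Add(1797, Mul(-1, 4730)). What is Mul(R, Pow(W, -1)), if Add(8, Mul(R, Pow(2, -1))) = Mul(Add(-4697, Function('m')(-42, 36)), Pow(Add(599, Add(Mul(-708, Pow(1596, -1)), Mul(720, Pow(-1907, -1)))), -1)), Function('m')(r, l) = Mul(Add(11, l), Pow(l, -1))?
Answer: Rational(86569460843, 8009731248624) ≈ 0.010808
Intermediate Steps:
Function('m')(r, l) = Mul(Pow(l, -1), Add(11, l))
W = -2933 (W = Add(1797, -4730) = -2933)
R = Rational(-86569460843, 2730900528) (R = Add(-16, Mul(2, Mul(Add(-4697, Mul(Pow(36, -1), Add(11, 36))), Pow(Add(599, Add(Mul(-708, Pow(1596, -1)), Mul(720, Pow(-1907, -1)))), -1)))) = Add(-16, Mul(2, Mul(Add(-4697, Mul(Rational(1, 36), 47)), Pow(Add(599, Add(Mul(-708, Rational(1, 1596)), Mul(720, Rational(-1, 1907)))), -1)))) = Add(-16, Mul(2, Mul(Add(-4697, Rational(47, 36)), Pow(Add(599, Add(Rational(-59, 133), Rational(-720, 1907))), -1)))) = Add(-16, Mul(2, Mul(Rational(-169045, 36), Pow(Add(599, Rational(-208273, 253631)), -1)))) = Add(-16, Mul(2, Mul(Rational(-169045, 36), Pow(Rational(151716696, 253631), -1)))) = Add(-16, Mul(2, Mul(Rational(-169045, 36), Rational(253631, 151716696)))) = Add(-16, Mul(2, Rational(-42875052395, 5461801056))) = Add(-16, Rational(-42875052395, 2730900528)) = Rational(-86569460843, 2730900528) ≈ -31.700)
Mul(R, Pow(W, -1)) = Mul(Rational(-86569460843, 2730900528), Pow(-2933, -1)) = Mul(Rational(-86569460843, 2730900528), Rational(-1, 2933)) = Rational(86569460843, 8009731248624)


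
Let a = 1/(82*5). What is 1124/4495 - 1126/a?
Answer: -2075160576/4495 ≈ -4.6166e+5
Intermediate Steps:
a = 1/410 ≈ 0.0024390
1124/4495 - 1126/a = 1124/4495 - 1126/1/410 = 1124*(1/4495) - 1126*410 = 1124/4495 - 461660 = -2075160576/4495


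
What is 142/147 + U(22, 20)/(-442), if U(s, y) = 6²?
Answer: 28736/32487 ≈ 0.88454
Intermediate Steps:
U(s, y) = 36
142/147 + U(22, 20)/(-442) = 142/147 + 36/(-442) = 142*(1/147) + 36*(-1/442) = 142/147 - 18/221 = 28736/32487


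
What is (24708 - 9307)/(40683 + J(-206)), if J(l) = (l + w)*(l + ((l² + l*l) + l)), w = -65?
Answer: -15401/22847977 ≈ -0.00067406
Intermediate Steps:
J(l) = (-65 + l)*(2*l + 2*l²) (J(l) = (l - 65)*(l + ((l² + l*l) + l)) = (-65 + l)*(l + ((l² + l²) + l)) = (-65 + l)*(l + (2*l² + l)) = (-65 + l)*(l + (l + 2*l²)) = (-65 + l)*(2*l + 2*l²))
(24708 - 9307)/(40683 + J(-206)) = (24708 - 9307)/(40683 + 2*(-206)*(-65 + (-206)² - 64*(-206))) = 15401/(40683 + 2*(-206)*(-65 + 42436 + 13184)) = 15401/(40683 + 2*(-206)*55555) = 15401/(40683 - 22888660) = 15401/(-22847977) = 15401*(-1/22847977) = -15401/22847977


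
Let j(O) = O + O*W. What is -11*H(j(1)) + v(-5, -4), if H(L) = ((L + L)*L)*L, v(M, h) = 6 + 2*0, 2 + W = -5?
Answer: 4758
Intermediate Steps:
W = -7 (W = -2 - 5 = -7)
v(M, h) = 6 (v(M, h) = 6 + 0 = 6)
j(O) = -6*O (j(O) = O + O*(-7) = O - 7*O = -6*O)
H(L) = 2*L³ (H(L) = ((2*L)*L)*L = (2*L²)*L = 2*L³)
-11*H(j(1)) + v(-5, -4) = -22*(-6*1)³ + 6 = -22*(-6)³ + 6 = -22*(-216) + 6 = -11*(-432) + 6 = 4752 + 6 = 4758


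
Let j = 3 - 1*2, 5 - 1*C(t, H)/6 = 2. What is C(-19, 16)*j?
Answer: 18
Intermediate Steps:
C(t, H) = 18 (C(t, H) = 30 - 6*2 = 30 - 12 = 18)
j = 1 (j = 3 - 2 = 1)
C(-19, 16)*j = 18*1 = 18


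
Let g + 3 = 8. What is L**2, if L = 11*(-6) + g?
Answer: 3721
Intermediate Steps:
g = 5 (g = -3 + 8 = 5)
L = -61 (L = 11*(-6) + 5 = -66 + 5 = -61)
L**2 = (-61)**2 = 3721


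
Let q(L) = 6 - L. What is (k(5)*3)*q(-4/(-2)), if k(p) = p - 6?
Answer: -12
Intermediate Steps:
k(p) = -6 + p
(k(5)*3)*q(-4/(-2)) = ((-6 + 5)*3)*(6 - (-4)/(-2)) = (-1*3)*(6 - (-4)*(-1)/2) = -3*(6 - 1*2) = -3*(6 - 2) = -3*4 = -12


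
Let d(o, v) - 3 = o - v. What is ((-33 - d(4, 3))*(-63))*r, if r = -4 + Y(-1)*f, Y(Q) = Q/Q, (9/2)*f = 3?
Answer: -7770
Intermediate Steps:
f = 2/3 (f = (2/9)*3 = 2/3 ≈ 0.66667)
Y(Q) = 1
r = -10/3 (r = -4 + 1*(2/3) = -4 + 2/3 = -10/3 ≈ -3.3333)
d(o, v) = 3 + o - v (d(o, v) = 3 + (o - v) = 3 + o - v)
((-33 - d(4, 3))*(-63))*r = ((-33 - (3 + 4 - 1*3))*(-63))*(-10/3) = ((-33 - (3 + 4 - 3))*(-63))*(-10/3) = ((-33 - 1*4)*(-63))*(-10/3) = ((-33 - 4)*(-63))*(-10/3) = -37*(-63)*(-10/3) = 2331*(-10/3) = -7770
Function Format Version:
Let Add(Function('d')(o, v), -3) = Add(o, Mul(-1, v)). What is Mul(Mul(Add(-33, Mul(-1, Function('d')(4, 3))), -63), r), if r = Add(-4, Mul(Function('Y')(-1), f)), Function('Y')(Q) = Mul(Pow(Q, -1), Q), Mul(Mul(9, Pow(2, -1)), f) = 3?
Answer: -7770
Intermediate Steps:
f = Rational(2, 3) (f = Mul(Rational(2, 9), 3) = Rational(2, 3) ≈ 0.66667)
Function('Y')(Q) = 1
r = Rational(-10, 3) (r = Add(-4, Mul(1, Rational(2, 3))) = Add(-4, Rational(2, 3)) = Rational(-10, 3) ≈ -3.3333)
Function('d')(o, v) = Add(3, o, Mul(-1, v)) (Function('d')(o, v) = Add(3, Add(o, Mul(-1, v))) = Add(3, o, Mul(-1, v)))
Mul(Mul(Add(-33, Mul(-1, Function('d')(4, 3))), -63), r) = Mul(Mul(Add(-33, Mul(-1, Add(3, 4, Mul(-1, 3)))), -63), Rational(-10, 3)) = Mul(Mul(Add(-33, Mul(-1, Add(3, 4, -3))), -63), Rational(-10, 3)) = Mul(Mul(Add(-33, Mul(-1, 4)), -63), Rational(-10, 3)) = Mul(Mul(Add(-33, -4), -63), Rational(-10, 3)) = Mul(Mul(-37, -63), Rational(-10, 3)) = Mul(2331, Rational(-10, 3)) = -7770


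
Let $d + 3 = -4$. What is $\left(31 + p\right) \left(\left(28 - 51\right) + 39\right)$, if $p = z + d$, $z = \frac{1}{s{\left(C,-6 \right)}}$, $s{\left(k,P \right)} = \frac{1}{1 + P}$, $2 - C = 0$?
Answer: $304$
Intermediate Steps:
$C = 2$ ($C = 2 - 0 = 2 + 0 = 2$)
$d = -7$ ($d = -3 - 4 = -7$)
$z = -5$ ($z = \frac{1}{\frac{1}{1 - 6}} = \frac{1}{\frac{1}{-5}} = \frac{1}{- \frac{1}{5}} = -5$)
$p = -12$ ($p = -5 - 7 = -12$)
$\left(31 + p\right) \left(\left(28 - 51\right) + 39\right) = \left(31 - 12\right) \left(\left(28 - 51\right) + 39\right) = 19 \left(-23 + 39\right) = 19 \cdot 16 = 304$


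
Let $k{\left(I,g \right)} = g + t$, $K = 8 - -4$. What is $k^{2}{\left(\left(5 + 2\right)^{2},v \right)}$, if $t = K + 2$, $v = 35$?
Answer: $2401$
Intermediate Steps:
$K = 12$ ($K = 8 + 4 = 12$)
$t = 14$ ($t = 12 + 2 = 14$)
$k{\left(I,g \right)} = 14 + g$ ($k{\left(I,g \right)} = g + 14 = 14 + g$)
$k^{2}{\left(\left(5 + 2\right)^{2},v \right)} = \left(14 + 35\right)^{2} = 49^{2} = 2401$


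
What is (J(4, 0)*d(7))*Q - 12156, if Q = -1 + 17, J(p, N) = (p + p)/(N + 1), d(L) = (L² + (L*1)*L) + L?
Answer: 1284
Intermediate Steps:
d(L) = L + 2*L² (d(L) = (L² + L*L) + L = (L² + L²) + L = 2*L² + L = L + 2*L²)
J(p, N) = 2*p/(1 + N) (J(p, N) = (2*p)/(1 + N) = 2*p/(1 + N))
Q = 16
(J(4, 0)*d(7))*Q - 12156 = ((2*4/(1 + 0))*(7*(1 + 2*7)))*16 - 12156 = ((2*4/1)*(7*(1 + 14)))*16 - 12156 = ((2*4*1)*(7*15))*16 - 12156 = (8*105)*16 - 12156 = 840*16 - 12156 = 13440 - 12156 = 1284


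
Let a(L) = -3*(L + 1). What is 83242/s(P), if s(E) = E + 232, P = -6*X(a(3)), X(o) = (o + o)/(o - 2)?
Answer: 291347/776 ≈ 375.45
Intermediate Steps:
a(L) = -3 - 3*L (a(L) = -3*(1 + L) = -3 - 3*L)
X(o) = 2*o/(-2 + o) (X(o) = (2*o)/(-2 + o) = 2*o/(-2 + o))
P = -72/7 (P = -12*(-3 - 3*3)/(-2 + (-3 - 3*3)) = -12*(-3 - 9)/(-2 + (-3 - 9)) = -12*(-12)/(-2 - 12) = -12*(-12)/(-14) = -12*(-12)*(-1)/14 = -6*12/7 = -72/7 ≈ -10.286)
s(E) = 232 + E
83242/s(P) = 83242/(232 - 72/7) = 83242/(1552/7) = 83242*(7/1552) = 291347/776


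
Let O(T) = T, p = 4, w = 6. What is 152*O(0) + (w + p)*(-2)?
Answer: -20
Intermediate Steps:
152*O(0) + (w + p)*(-2) = 152*0 + (6 + 4)*(-2) = 0 + 10*(-2) = 0 - 20 = -20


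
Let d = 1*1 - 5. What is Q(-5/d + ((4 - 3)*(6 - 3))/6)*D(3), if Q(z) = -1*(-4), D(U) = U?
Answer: 12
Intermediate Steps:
d = -4 (d = 1 - 5 = -4)
Q(z) = 4
Q(-5/d + ((4 - 3)*(6 - 3))/6)*D(3) = 4*3 = 12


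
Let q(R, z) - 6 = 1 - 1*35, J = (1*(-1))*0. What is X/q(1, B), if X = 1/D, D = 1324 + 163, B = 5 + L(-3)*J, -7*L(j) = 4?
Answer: -1/41636 ≈ -2.4018e-5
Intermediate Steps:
L(j) = -4/7 (L(j) = -⅐*4 = -4/7)
J = 0 (J = -1*0 = 0)
B = 5 (B = 5 - 4/7*0 = 5 + 0 = 5)
q(R, z) = -28 (q(R, z) = 6 + (1 - 1*35) = 6 + (1 - 35) = 6 - 34 = -28)
D = 1487
X = 1/1487 ≈ 0.00067249
X/q(1, B) = (1/1487)/(-28) = (1/1487)*(-1/28) = -1/41636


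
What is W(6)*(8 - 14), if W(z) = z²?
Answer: -216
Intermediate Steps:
W(6)*(8 - 14) = 6²*(8 - 14) = 36*(-6) = -216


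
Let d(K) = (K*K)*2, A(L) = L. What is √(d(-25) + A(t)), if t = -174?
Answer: 2*√269 ≈ 32.802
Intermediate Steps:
d(K) = 2*K² (d(K) = K²*2 = 2*K²)
√(d(-25) + A(t)) = √(2*(-25)² - 174) = √(2*625 - 174) = √(1250 - 174) = √1076 = 2*√269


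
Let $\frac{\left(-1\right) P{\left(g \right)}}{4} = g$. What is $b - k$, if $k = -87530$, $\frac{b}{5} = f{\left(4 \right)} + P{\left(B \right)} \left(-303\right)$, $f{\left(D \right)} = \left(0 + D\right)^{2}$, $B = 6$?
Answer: $123970$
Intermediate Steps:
$P{\left(g \right)} = - 4 g$
$f{\left(D \right)} = D^{2}$
$b = 36440$ ($b = 5 \left(4^{2} + \left(-4\right) 6 \left(-303\right)\right) = 5 \left(16 - -7272\right) = 5 \left(16 + 7272\right) = 5 \cdot 7288 = 36440$)
$b - k = 36440 - -87530 = 36440 + 87530 = 123970$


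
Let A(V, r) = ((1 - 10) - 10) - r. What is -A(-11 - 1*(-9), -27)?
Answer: -8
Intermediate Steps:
A(V, r) = -19 - r (A(V, r) = (-9 - 10) - r = -19 - r)
-A(-11 - 1*(-9), -27) = -(-19 - 1*(-27)) = -(-19 + 27) = -1*8 = -8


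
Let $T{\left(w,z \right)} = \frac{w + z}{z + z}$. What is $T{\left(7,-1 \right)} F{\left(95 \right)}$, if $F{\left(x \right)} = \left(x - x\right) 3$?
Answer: $0$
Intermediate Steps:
$T{\left(w,z \right)} = \frac{w + z}{2 z}$
$F{\left(x \right)} = 0$ ($F{\left(x \right)} = 0 \cdot 3 = 0$)
$T{\left(7,-1 \right)} F{\left(95 \right)} = \frac{7 - 1}{2 \left(-1\right)} 0 = \frac{1}{2} \left(-1\right) 6 \cdot 0 = \left(-3\right) 0 = 0$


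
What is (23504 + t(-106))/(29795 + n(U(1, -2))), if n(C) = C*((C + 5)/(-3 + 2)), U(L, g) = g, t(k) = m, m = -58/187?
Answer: 4395190/5572787 ≈ 0.78869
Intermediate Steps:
m = -58/187 (m = -58*1/187 = -58/187 ≈ -0.31016)
t(k) = -58/187
n(C) = C*(-5 - C) (n(C) = C*((5 + C)/(-1)) = C*((5 + C)*(-1)) = C*(-5 - C))
(23504 + t(-106))/(29795 + n(U(1, -2))) = (23504 - 58/187)/(29795 - 1*(-2)*(5 - 2)) = 4395190/(187*(29795 - 1*(-2)*3)) = 4395190/(187*(29795 + 6)) = (4395190/187)/29801 = (4395190/187)*(1/29801) = 4395190/5572787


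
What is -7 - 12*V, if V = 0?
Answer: -7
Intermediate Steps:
-7 - 12*V = -7 - 12*0 = -7 + 0 = -7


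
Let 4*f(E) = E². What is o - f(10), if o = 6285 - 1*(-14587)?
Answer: 20847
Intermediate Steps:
f(E) = E²/4
o = 20872 (o = 6285 + 14587 = 20872)
o - f(10) = 20872 - 10²/4 = 20872 - 100/4 = 20872 - 1*25 = 20872 - 25 = 20847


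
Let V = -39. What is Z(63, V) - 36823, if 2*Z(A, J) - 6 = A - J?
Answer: -36769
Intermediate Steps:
Z(A, J) = 3 + A/2 - J/2 (Z(A, J) = 3 + (A - J)/2 = 3 + (A/2 - J/2) = 3 + A/2 - J/2)
Z(63, V) - 36823 = (3 + (1/2)*63 - 1/2*(-39)) - 36823 = (3 + 63/2 + 39/2) - 36823 = 54 - 36823 = -36769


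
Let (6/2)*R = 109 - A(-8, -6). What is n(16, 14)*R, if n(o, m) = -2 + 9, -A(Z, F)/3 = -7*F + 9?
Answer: 1834/3 ≈ 611.33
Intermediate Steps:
A(Z, F) = -27 + 21*F (A(Z, F) = -3*(-7*F + 9) = -3*(9 - 7*F) = -27 + 21*F)
n(o, m) = 7
R = 262/3 (R = (109 - (-27 + 21*(-6)))/3 = (109 - (-27 - 126))/3 = (109 - 1*(-153))/3 = (109 + 153)/3 = (⅓)*262 = 262/3 ≈ 87.333)
n(16, 14)*R = 7*(262/3) = 1834/3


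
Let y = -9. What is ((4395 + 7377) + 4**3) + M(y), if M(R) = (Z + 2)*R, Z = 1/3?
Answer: 11815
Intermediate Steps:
Z = 1/3 ≈ 0.33333
M(R) = 7*R/3 (M(R) = (1/3 + 2)*R = 7*R/3)
((4395 + 7377) + 4**3) + M(y) = ((4395 + 7377) + 4**3) + (7/3)*(-9) = (11772 + 64) - 21 = 11836 - 21 = 11815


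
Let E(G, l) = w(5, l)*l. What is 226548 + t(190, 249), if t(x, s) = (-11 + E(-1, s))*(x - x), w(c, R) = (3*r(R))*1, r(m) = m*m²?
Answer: 226548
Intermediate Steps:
r(m) = m³
w(c, R) = 3*R³ (w(c, R) = (3*R³)*1 = 3*R³)
E(G, l) = 3*l⁴ (E(G, l) = (3*l³)*l = 3*l⁴)
t(x, s) = 0 (t(x, s) = (-11 + 3*s⁴)*(x - x) = (-11 + 3*s⁴)*0 = 0)
226548 + t(190, 249) = 226548 + 0 = 226548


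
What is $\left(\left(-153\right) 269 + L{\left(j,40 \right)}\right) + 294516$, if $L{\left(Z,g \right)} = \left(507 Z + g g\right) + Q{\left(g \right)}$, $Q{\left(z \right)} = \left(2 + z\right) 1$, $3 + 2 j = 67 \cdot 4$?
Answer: $\frac{644357}{2} \approx 3.2218 \cdot 10^{5}$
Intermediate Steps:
$j = \frac{265}{2}$ ($j = - \frac{3}{2} + \frac{67 \cdot 4}{2} = - \frac{3}{2} + \frac{1}{2} \cdot 268 = - \frac{3}{2} + 134 = \frac{265}{2} \approx 132.5$)
$Q{\left(z \right)} = 2 + z$
$L{\left(Z,g \right)} = 2 + g + g^{2} + 507 Z$ ($L{\left(Z,g \right)} = \left(507 Z + g g\right) + \left(2 + g\right) = \left(507 Z + g^{2}\right) + \left(2 + g\right) = \left(g^{2} + 507 Z\right) + \left(2 + g\right) = 2 + g + g^{2} + 507 Z$)
$\left(\left(-153\right) 269 + L{\left(j,40 \right)}\right) + 294516 = \left(\left(-153\right) 269 + \left(2 + 40 + 40^{2} + 507 \cdot \frac{265}{2}\right)\right) + 294516 = \left(-41157 + \left(2 + 40 + 1600 + \frac{134355}{2}\right)\right) + 294516 = \left(-41157 + \frac{137639}{2}\right) + 294516 = \frac{55325}{2} + 294516 = \frac{644357}{2}$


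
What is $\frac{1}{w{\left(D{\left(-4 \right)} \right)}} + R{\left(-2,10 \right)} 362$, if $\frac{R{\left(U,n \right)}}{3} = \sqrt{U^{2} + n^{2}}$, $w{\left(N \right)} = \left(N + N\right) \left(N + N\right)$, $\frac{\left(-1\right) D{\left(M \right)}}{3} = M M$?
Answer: $\frac{1}{9216} + 2172 \sqrt{26} \approx 11075.0$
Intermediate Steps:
$D{\left(M \right)} = - 3 M^{2}$ ($D{\left(M \right)} = - 3 M M = - 3 M^{2}$)
$w{\left(N \right)} = 4 N^{2}$ ($w{\left(N \right)} = 2 N 2 N = 4 N^{2}$)
$R{\left(U,n \right)} = 3 \sqrt{U^{2} + n^{2}}$
$\frac{1}{w{\left(D{\left(-4 \right)} \right)}} + R{\left(-2,10 \right)} 362 = \frac{1}{4 \left(- 3 \left(-4\right)^{2}\right)^{2}} + 3 \sqrt{\left(-2\right)^{2} + 10^{2}} \cdot 362 = \frac{1}{4 \left(\left(-3\right) 16\right)^{2}} + 3 \sqrt{4 + 100} \cdot 362 = \frac{1}{4 \left(-48\right)^{2}} + 3 \sqrt{104} \cdot 362 = \frac{1}{4 \cdot 2304} + 3 \cdot 2 \sqrt{26} \cdot 362 = \frac{1}{9216} + 6 \sqrt{26} \cdot 362 = \frac{1}{9216} + 2172 \sqrt{26}$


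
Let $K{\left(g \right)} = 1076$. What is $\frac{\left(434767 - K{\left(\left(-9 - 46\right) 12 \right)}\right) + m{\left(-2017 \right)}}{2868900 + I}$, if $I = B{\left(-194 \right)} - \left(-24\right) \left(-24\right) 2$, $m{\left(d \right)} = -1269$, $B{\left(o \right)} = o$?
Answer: $\frac{216211}{1433777} \approx 0.1508$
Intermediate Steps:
$I = -1346$ ($I = -194 - \left(-24\right) \left(-24\right) 2 = -194 - 576 \cdot 2 = -194 - 1152 = -1346$)
$\frac{\left(434767 - K{\left(\left(-9 - 46\right) 12 \right)}\right) + m{\left(-2017 \right)}}{2868900 + I} = \frac{\left(434767 - 1076\right) - 1269}{2868900 - 1346} = \frac{\left(434767 - 1076\right) - 1269}{2867554} = \left(433691 - 1269\right) \frac{1}{2867554} = 432422 \cdot \frac{1}{2867554} = \frac{216211}{1433777}$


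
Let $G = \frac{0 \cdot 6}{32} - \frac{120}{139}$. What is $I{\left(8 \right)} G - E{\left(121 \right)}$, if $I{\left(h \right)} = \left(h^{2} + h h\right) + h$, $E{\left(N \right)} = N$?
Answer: $- \frac{33139}{139} \approx -238.41$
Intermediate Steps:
$I{\left(h \right)} = h + 2 h^{2}$ ($I{\left(h \right)} = \left(h^{2} + h^{2}\right) + h = 2 h^{2} + h = h + 2 h^{2}$)
$G = - \frac{120}{139}$ ($G = 0 \cdot \frac{1}{32} - \frac{120}{139} = 0 - \frac{120}{139} = - \frac{120}{139} \approx -0.86331$)
$I{\left(8 \right)} G - E{\left(121 \right)} = 8 \left(1 + 2 \cdot 8\right) \left(- \frac{120}{139}\right) - 121 = 8 \left(1 + 16\right) \left(- \frac{120}{139}\right) - 121 = 8 \cdot 17 \left(- \frac{120}{139}\right) - 121 = 136 \left(- \frac{120}{139}\right) - 121 = - \frac{16320}{139} - 121 = - \frac{33139}{139}$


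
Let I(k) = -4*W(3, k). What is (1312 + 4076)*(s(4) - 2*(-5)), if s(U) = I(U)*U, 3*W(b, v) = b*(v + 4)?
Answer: -635784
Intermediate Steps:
W(b, v) = b*(4 + v)/3 (W(b, v) = (b*(v + 4))/3 = (b*(4 + v))/3 = b*(4 + v)/3)
I(k) = -16 - 4*k (I(k) = -4*3*(4 + k)/3 = -4*(4 + k) = -16 - 4*k)
s(U) = U*(-16 - 4*U) (s(U) = (-16 - 4*U)*U = U*(-16 - 4*U))
(1312 + 4076)*(s(4) - 2*(-5)) = (1312 + 4076)*(-4*4*(4 + 4) - 2*(-5)) = 5388*(-4*4*8 + 10) = 5388*(-128 + 10) = 5388*(-118) = -635784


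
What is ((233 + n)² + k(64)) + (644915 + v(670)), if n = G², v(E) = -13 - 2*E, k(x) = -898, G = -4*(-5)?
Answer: 1043353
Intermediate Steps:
G = 20
n = 400 (n = 20² = 400)
((233 + n)² + k(64)) + (644915 + v(670)) = ((233 + 400)² - 898) + (644915 + (-13 - 2*670)) = (633² - 898) + (644915 + (-13 - 1340)) = (400689 - 898) + (644915 - 1353) = 399791 + 643562 = 1043353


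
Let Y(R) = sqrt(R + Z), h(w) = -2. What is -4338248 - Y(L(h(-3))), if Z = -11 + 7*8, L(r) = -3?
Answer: -4338248 - sqrt(42) ≈ -4.3383e+6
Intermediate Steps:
Z = 45 (Z = -11 + 56 = 45)
Y(R) = sqrt(45 + R) (Y(R) = sqrt(R + 45) = sqrt(45 + R))
-4338248 - Y(L(h(-3))) = -4338248 - sqrt(45 - 3) = -4338248 - sqrt(42)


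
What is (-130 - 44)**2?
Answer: 30276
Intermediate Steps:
(-130 - 44)**2 = (-174)**2 = 30276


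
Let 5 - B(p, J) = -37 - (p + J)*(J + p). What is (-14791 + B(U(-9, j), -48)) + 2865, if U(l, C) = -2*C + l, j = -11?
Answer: -10659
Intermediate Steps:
U(l, C) = l - 2*C
B(p, J) = 42 + (J + p)**2 (B(p, J) = 5 - (-37 - (p + J)*(J + p)) = 5 - (-37 - (J + p)*(J + p)) = 5 - (-37 - (J + p)**2) = 5 + (37 + (J + p)**2) = 42 + (J + p)**2)
(-14791 + B(U(-9, j), -48)) + 2865 = (-14791 + (42 + (-48 + (-9 - 2*(-11)))**2)) + 2865 = (-14791 + (42 + (-48 + (-9 + 22))**2)) + 2865 = (-14791 + (42 + (-48 + 13)**2)) + 2865 = (-14791 + (42 + (-35)**2)) + 2865 = (-14791 + (42 + 1225)) + 2865 = (-14791 + 1267) + 2865 = -13524 + 2865 = -10659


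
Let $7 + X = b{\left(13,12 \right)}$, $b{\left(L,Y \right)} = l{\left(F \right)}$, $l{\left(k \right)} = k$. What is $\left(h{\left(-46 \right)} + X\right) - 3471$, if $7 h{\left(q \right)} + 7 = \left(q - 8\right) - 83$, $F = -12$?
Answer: $- \frac{24574}{7} \approx -3510.6$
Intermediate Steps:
$b{\left(L,Y \right)} = -12$
$X = -19$ ($X = -7 - 12 = -19$)
$h{\left(q \right)} = -14 + \frac{q}{7}$ ($h{\left(q \right)} = -1 + \frac{\left(q - 8\right) - 83}{7} = -1 + \frac{\left(-8 + q\right) - 83}{7} = -1 + \frac{-91 + q}{7} = -1 + \left(-13 + \frac{q}{7}\right) = -14 + \frac{q}{7}$)
$\left(h{\left(-46 \right)} + X\right) - 3471 = \left(\left(-14 + \frac{1}{7} \left(-46\right)\right) - 19\right) - 3471 = \left(\left(-14 - \frac{46}{7}\right) - 19\right) - 3471 = \left(- \frac{144}{7} - 19\right) - 3471 = - \frac{277}{7} - 3471 = - \frac{24574}{7}$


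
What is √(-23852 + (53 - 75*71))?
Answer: 6*I*√809 ≈ 170.66*I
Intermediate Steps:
√(-23852 + (53 - 75*71)) = √(-23852 + (53 - 5325)) = √(-23852 - 5272) = √(-29124) = 6*I*√809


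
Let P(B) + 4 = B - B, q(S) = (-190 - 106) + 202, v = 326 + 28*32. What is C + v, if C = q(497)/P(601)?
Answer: 2491/2 ≈ 1245.5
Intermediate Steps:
v = 1222 (v = 326 + 896 = 1222)
q(S) = -94 (q(S) = -296 + 202 = -94)
P(B) = -4 (P(B) = -4 + (B - B) = -4 + 0 = -4)
C = 47/2 (C = -94/(-4) = -94*(-¼) = 47/2 ≈ 23.500)
C + v = 47/2 + 1222 = 2491/2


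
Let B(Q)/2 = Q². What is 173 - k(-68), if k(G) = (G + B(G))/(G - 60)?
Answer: 7831/32 ≈ 244.72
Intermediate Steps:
B(Q) = 2*Q²
k(G) = (G + 2*G²)/(-60 + G) (k(G) = (G + 2*G²)/(G - 60) = (G + 2*G²)/(-60 + G))
173 - k(-68) = 173 - (-68)*(1 + 2*(-68))/(-60 - 68) = 173 - (-68)*(1 - 136)/(-128) = 173 - (-68)*(-1)*(-135)/128 = 173 - 1*(-2295/32) = 173 + 2295/32 = 7831/32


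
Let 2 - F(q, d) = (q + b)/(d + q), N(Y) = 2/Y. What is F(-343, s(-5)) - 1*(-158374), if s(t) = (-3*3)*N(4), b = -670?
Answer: 110069294/695 ≈ 1.5837e+5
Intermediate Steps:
s(t) = -9/2 (s(t) = (-3*3)*(2/4) = -18/4 = -9*1/2 = -9/2)
F(q, d) = 2 - (-670 + q)/(d + q) (F(q, d) = 2 - (q - 670)/(d + q) = 2 - (-670 + q)/(d + q))
F(-343, s(-5)) - 1*(-158374) = (670 - 343 + 2*(-9/2))/(-9/2 - 343) - 1*(-158374) = (670 - 343 - 9)/(-695/2) + 158374 = -2/695*318 + 158374 = -636/695 + 158374 = 110069294/695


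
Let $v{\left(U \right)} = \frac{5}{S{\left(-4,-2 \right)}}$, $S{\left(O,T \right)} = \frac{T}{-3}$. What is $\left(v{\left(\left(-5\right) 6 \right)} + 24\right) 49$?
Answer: $\frac{3087}{2} \approx 1543.5$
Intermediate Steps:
$S{\left(O,T \right)} = - \frac{T}{3}$ ($S{\left(O,T \right)} = T \left(- \frac{1}{3}\right) = - \frac{T}{3}$)
$v{\left(U \right)} = \frac{15}{2}$ ($v{\left(U \right)} = \frac{5}{\left(- \frac{1}{3}\right) \left(-2\right)} = \frac{5}{\frac{2}{3}} = 5 \cdot \frac{3}{2} = \frac{15}{2}$)
$\left(v{\left(\left(-5\right) 6 \right)} + 24\right) 49 = \left(\frac{15}{2} + 24\right) 49 = \frac{63}{2} \cdot 49 = \frac{3087}{2}$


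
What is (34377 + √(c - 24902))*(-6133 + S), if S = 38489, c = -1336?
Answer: 1112302212 + 32356*I*√26238 ≈ 1.1123e+9 + 5.2411e+6*I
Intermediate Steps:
(34377 + √(c - 24902))*(-6133 + S) = (34377 + √(-1336 - 24902))*(-6133 + 38489) = (34377 + √(-26238))*32356 = (34377 + I*√26238)*32356 = 1112302212 + 32356*I*√26238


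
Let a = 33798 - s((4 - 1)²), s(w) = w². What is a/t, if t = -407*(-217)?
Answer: 33717/88319 ≈ 0.38176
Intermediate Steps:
a = 33717 (a = 33798 - ((4 - 1)²)² = 33798 - (3²)² = 33798 - 1*9² = 33798 - 1*81 = 33798 - 81 = 33717)
t = 88319
a/t = 33717/88319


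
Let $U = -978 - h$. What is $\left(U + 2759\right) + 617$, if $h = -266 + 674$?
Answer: $1990$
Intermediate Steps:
$h = 408$
$U = -1386$ ($U = -978 - 408 = -1386$)
$\left(U + 2759\right) + 617 = \left(-1386 + 2759\right) + 617 = 1373 + 617 = 1990$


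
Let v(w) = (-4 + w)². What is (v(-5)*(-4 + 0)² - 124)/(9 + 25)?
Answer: 586/17 ≈ 34.471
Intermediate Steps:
(v(-5)*(-4 + 0)² - 124)/(9 + 25) = ((-4 - 5)²*(-4 + 0)² - 124)/(9 + 25) = ((-9)²*(-4)² - 124)/34 = (81*16 - 124)*(1/34) = (1296 - 124)*(1/34) = 1172*(1/34) = 586/17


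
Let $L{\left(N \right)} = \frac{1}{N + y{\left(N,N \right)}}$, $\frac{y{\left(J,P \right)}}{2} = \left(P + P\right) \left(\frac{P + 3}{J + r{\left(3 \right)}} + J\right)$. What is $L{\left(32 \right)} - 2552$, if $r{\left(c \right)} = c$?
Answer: $- \frac{10861311}{4256} \approx -2552.0$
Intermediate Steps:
$y{\left(J,P \right)} = 4 P \left(J + \frac{3 + P}{3 + J}\right)$ ($y{\left(J,P \right)} = 2 \left(P + P\right) \left(\frac{P + 3}{J + 3} + J\right) = 2 \cdot 2 P \left(\frac{3 + P}{3 + J} + J\right) = 2 \cdot 2 P \left(J + \frac{3 + P}{3 + J}\right) = 4 P \left(J + \frac{3 + P}{3 + J}\right)$)
$L{\left(N \right)} = \frac{1}{N + \frac{4 N \left(3 + N^{2} + 4 N\right)}{3 + N}}$ ($L{\left(N \right)} = \frac{1}{N + \frac{4 N \left(3 + N + N^{2} + 3 N\right)}{3 + N}} = \frac{1}{N + \frac{4 N \left(3 + N^{2} + 4 N\right)}{3 + N}}$)
$L{\left(32 \right)} - 2552 = \frac{1}{32 \left(5 + 4 \cdot 32\right)} - 2552 = \frac{1}{32 \left(5 + 128\right)} - 2552 = \frac{1}{32 \cdot 133} - 2552 = \frac{1}{32} \cdot \frac{1}{133} - 2552 = \frac{1}{4256} - 2552 = - \frac{10861311}{4256}$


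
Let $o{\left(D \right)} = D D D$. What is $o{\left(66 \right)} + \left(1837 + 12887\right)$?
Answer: $302220$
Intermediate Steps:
$o{\left(D \right)} = D^{3}$ ($o{\left(D \right)} = D^{2} D = D^{3}$)
$o{\left(66 \right)} + \left(1837 + 12887\right) = 66^{3} + \left(1837 + 12887\right) = 287496 + 14724 = 302220$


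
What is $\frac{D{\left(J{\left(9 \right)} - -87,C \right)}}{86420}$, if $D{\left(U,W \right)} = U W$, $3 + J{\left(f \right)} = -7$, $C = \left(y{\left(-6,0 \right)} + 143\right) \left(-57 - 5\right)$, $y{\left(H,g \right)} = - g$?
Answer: $- \frac{341341}{43210} \approx -7.8996$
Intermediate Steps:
$C = -8866$ ($C = \left(\left(-1\right) 0 + 143\right) \left(-57 - 5\right) = \left(0 + 143\right) \left(-62\right) = 143 \left(-62\right) = -8866$)
$J{\left(f \right)} = -10$ ($J{\left(f \right)} = -3 - 7 = -10$)
$\frac{D{\left(J{\left(9 \right)} - -87,C \right)}}{86420} = \frac{\left(-10 - -87\right) \left(-8866\right)}{86420} = \left(-10 + 87\right) \left(-8866\right) \frac{1}{86420} = 77 \left(-8866\right) \frac{1}{86420} = \left(-682682\right) \frac{1}{86420} = - \frac{341341}{43210}$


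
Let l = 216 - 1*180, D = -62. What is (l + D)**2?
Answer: 676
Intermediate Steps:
l = 36 (l = 216 - 180 = 36)
(l + D)**2 = (36 - 62)**2 = (-26)**2 = 676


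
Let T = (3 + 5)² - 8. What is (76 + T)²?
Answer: 17424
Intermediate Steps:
T = 56 (T = 8² - 8 = 64 - 8 = 56)
(76 + T)² = (76 + 56)² = 132² = 17424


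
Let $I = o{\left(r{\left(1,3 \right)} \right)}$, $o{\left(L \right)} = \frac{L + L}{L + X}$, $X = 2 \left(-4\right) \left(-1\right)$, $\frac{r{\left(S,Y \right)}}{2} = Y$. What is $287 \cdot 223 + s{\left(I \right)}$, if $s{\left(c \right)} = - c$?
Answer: $\frac{448001}{7} \approx 64000.0$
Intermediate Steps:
$r{\left(S,Y \right)} = 2 Y$
$X = 8$ ($X = \left(-8\right) \left(-1\right) = 8$)
$o{\left(L \right)} = \frac{2 L}{8 + L}$ ($o{\left(L \right)} = \frac{L + L}{L + 8} = \frac{2 L}{8 + L}$)
$I = \frac{6}{7}$ ($I = \frac{2 \cdot 2 \cdot 3}{8 + 2 \cdot 3} = 2 \cdot 6 \frac{1}{8 + 6} = 2 \cdot 6 \cdot \frac{1}{14} = \frac{6}{7} \approx 0.85714$)
$287 \cdot 223 + s{\left(I \right)} = 287 \cdot 223 - \frac{6}{7} = 64001 - \frac{6}{7} = \frac{448001}{7}$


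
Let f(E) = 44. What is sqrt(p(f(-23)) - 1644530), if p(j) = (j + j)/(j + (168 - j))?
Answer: I*sqrt(725237499)/21 ≈ 1282.4*I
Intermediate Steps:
p(j) = j/84 (p(j) = (2*j)/168 = (2*j)*(1/168) = j/84)
sqrt(p(f(-23)) - 1644530) = sqrt((1/84)*44 - 1644530) = sqrt(11/21 - 1644530) = sqrt(-34535119/21) = I*sqrt(725237499)/21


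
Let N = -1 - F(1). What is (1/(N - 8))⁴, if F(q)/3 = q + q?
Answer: 1/50625 ≈ 1.9753e-5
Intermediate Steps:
F(q) = 6*q (F(q) = 3*(q + q) = 3*(2*q) = 6*q)
N = -7 (N = -1 - 6 = -7)
(1/(N - 8))⁴ = (1/(-7 - 8))⁴ = (1/(-15))⁴ = (-1/15)⁴ = 1/50625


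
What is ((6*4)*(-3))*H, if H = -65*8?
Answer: 37440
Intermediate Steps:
H = -520
((6*4)*(-3))*H = ((6*4)*(-3))*(-520) = (24*(-3))*(-520) = -72*(-520) = 37440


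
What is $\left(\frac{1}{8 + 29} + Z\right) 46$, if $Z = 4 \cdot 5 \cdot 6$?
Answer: $\frac{204286}{37} \approx 5521.2$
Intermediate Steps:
$Z = 120$ ($Z = 20 \cdot 6 = 120$)
$\left(\frac{1}{8 + 29} + Z\right) 46 = \left(\frac{1}{8 + 29} + 120\right) 46 = \left(\frac{1}{37} + 120\right) 46 = \frac{4441}{37} \cdot 46 = \frac{204286}{37}$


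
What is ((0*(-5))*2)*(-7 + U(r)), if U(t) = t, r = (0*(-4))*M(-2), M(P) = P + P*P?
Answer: 0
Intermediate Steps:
M(P) = P + P²
r = 0 (r = (0*(-4))*(-2*(1 - 2)) = 0*(-2*(-1)) = 0*2 = 0)
((0*(-5))*2)*(-7 + U(r)) = ((0*(-5))*2)*(-7 + 0) = (0*2)*(-7) = 0*(-7) = 0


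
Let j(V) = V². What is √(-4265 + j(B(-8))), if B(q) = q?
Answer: I*√4201 ≈ 64.815*I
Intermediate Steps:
√(-4265 + j(B(-8))) = √(-4265 + (-8)²) = √(-4265 + 64) = √(-4201) = I*√4201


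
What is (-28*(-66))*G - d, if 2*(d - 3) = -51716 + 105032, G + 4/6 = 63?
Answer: 88531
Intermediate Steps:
G = 187/3 (G = -2/3 + 63 = 187/3 ≈ 62.333)
d = 26661 (d = 3 + (-51716 + 105032)/2 = 3 + (1/2)*53316 = 3 + 26658 = 26661)
(-28*(-66))*G - d = -28*(-66)*(187/3) - 1*26661 = 1848*(187/3) - 26661 = 115192 - 26661 = 88531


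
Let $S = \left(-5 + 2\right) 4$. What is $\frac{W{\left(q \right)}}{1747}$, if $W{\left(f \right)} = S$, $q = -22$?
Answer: $- \frac{12}{1747} \approx -0.0068689$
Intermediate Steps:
$S = -12$ ($S = \left(-3\right) 4 = -12$)
$W{\left(f \right)} = -12$
$\frac{W{\left(q \right)}}{1747} = - \frac{12}{1747}$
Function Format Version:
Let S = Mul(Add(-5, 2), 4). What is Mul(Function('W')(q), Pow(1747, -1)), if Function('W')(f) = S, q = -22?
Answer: Rational(-12, 1747) ≈ -0.0068689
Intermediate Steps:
S = -12 (S = Mul(-3, 4) = -12)
Function('W')(f) = -12
Mul(Function('W')(q), Pow(1747, -1)) = Mul(-12, Pow(1747, -1)) = Mul(-12, Rational(1, 1747)) = Rational(-12, 1747)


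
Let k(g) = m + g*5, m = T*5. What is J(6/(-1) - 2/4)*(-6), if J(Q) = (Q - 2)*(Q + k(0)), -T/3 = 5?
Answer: -8313/2 ≈ -4156.5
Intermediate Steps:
T = -15 (T = -3*5 = -15)
m = -75 (m = -15*5 = -75)
k(g) = -75 + 5*g (k(g) = -75 + g*5 = -75 + 5*g)
J(Q) = (-75 + Q)*(-2 + Q) (J(Q) = (Q - 2)*(Q + (-75 + 5*0)) = (-2 + Q)*(Q + (-75 + 0)) = (-2 + Q)*(Q - 75) = (-2 + Q)*(-75 + Q) = (-75 + Q)*(-2 + Q))
J(6/(-1) - 2/4)*(-6) = (150 + (6/(-1) - 2/4)**2 - 77*(6/(-1) - 2/4))*(-6) = (150 + (6*(-1) - 2*1/4)**2 - 77*(6*(-1) - 2*1/4))*(-6) = (150 + (-6 - 1/2)**2 - 77*(-6 - 1/2))*(-6) = (150 + (-13/2)**2 - 77*(-13/2))*(-6) = (150 + 169/4 + 1001/2)*(-6) = (2771/4)*(-6) = -8313/2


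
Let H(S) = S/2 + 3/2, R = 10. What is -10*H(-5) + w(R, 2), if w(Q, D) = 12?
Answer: 22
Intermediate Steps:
H(S) = 3/2 + S/2 (H(S) = S*(½) + 3*(½) = S/2 + 3/2 = 3/2 + S/2)
-10*H(-5) + w(R, 2) = -10*(3/2 + (½)*(-5)) + 12 = -10*(3/2 - 5/2) + 12 = -10*(-1) + 12 = 10 + 12 = 22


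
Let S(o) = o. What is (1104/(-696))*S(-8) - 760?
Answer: -21672/29 ≈ -747.31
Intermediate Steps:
(1104/(-696))*S(-8) - 760 = (1104/(-696))*(-8) - 760 = (1104*(-1/696))*(-8) - 760 = -46/29*(-8) - 760 = 368/29 - 760 = -21672/29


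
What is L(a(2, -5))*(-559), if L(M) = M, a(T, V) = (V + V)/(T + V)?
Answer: -5590/3 ≈ -1863.3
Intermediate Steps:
a(T, V) = 2*V/(T + V) (a(T, V) = (2*V)/(T + V) = 2*V/(T + V))
L(a(2, -5))*(-559) = (2*(-5)/(2 - 5))*(-559) = (2*(-5)/(-3))*(-559) = (2*(-5)*(-⅓))*(-559) = (10/3)*(-559) = -5590/3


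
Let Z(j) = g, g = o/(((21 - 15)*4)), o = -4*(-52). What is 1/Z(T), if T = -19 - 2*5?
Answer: 3/26 ≈ 0.11538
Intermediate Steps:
T = -29 (T = -19 - 10 = -29)
o = 208
g = 26/3 (g = 208/(((21 - 15)*4)) = 208/((6*4)) = 208/24 = 208*(1/24) = 26/3 ≈ 8.6667)
Z(j) = 26/3
1/Z(T) = 1/(26/3) = 3/26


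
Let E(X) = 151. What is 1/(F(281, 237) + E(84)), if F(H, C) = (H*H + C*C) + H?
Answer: 1/135562 ≈ 7.3767e-6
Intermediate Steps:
F(H, C) = H + C² + H² (F(H, C) = (H² + C²) + H = (C² + H²) + H = H + C² + H²)
1/(F(281, 237) + E(84)) = 1/((281 + 237² + 281²) + 151) = 1/((281 + 56169 + 78961) + 151) = 1/(135411 + 151) = 1/135562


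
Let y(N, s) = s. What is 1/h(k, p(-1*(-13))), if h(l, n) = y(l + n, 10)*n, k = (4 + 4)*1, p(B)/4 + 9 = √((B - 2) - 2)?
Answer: -1/240 ≈ -0.0041667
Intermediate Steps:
p(B) = -36 + 4*√(-4 + B) (p(B) = -36 + 4*√((B - 2) - 2) = -36 + 4*√((-2 + B) - 2) = -36 + 4*√(-4 + B))
k = 8 (k = 8*1 = 8)
h(l, n) = 10*n
1/h(k, p(-1*(-13))) = 1/(10*(-36 + 4*√(-4 - 1*(-13)))) = 1/(10*(-36 + 4*√(-4 + 13))) = 1/(10*(-36 + 4*√9)) = 1/(10*(-36 + 4*3)) = 1/(10*(-36 + 12)) = 1/(10*(-24)) = 1/(-240) = -1/240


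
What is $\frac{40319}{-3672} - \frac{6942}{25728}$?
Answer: $- \frac{22142047}{1968192} \approx -11.25$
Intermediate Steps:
$\frac{40319}{-3672} - \frac{6942}{25728} = 40319 \left(- \frac{1}{3672}\right) - \frac{1157}{4288} = - \frac{40319}{3672} - \frac{1157}{4288} = - \frac{22142047}{1968192}$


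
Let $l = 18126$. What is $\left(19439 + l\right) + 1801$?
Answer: $39366$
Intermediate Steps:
$\left(19439 + l\right) + 1801 = \left(19439 + 18126\right) + 1801 = 37565 + 1801 = 39366$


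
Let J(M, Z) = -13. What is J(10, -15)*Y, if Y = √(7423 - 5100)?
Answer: -13*√2323 ≈ -626.57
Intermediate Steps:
Y = √2323 ≈ 48.198
J(10, -15)*Y = -13*√2323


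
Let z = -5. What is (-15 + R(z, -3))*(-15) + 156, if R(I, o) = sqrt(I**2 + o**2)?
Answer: 381 - 15*sqrt(34) ≈ 293.54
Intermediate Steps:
(-15 + R(z, -3))*(-15) + 156 = (-15 + sqrt((-5)**2 + (-3)**2))*(-15) + 156 = (-15 + sqrt(25 + 9))*(-15) + 156 = (-15 + sqrt(34))*(-15) + 156 = (225 - 15*sqrt(34)) + 156 = 381 - 15*sqrt(34)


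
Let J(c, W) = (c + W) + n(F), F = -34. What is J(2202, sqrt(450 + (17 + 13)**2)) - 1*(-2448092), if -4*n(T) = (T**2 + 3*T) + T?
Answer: 2450039 + 15*sqrt(6) ≈ 2.4501e+6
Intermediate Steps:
n(T) = -T - T**2/4 (n(T) = -((T**2 + 3*T) + T)/4 = -(T**2 + 4*T)/4 = -T - T**2/4)
J(c, W) = -255 + W + c (J(c, W) = (c + W) - 1/4*(-34)*(4 - 34) = (W + c) - 1/4*(-34)*(-30) = (W + c) - 255 = -255 + W + c)
J(2202, sqrt(450 + (17 + 13)**2)) - 1*(-2448092) = (-255 + sqrt(450 + (17 + 13)**2) + 2202) - 1*(-2448092) = (-255 + sqrt(450 + 30**2) + 2202) + 2448092 = (-255 + sqrt(450 + 900) + 2202) + 2448092 = (-255 + sqrt(1350) + 2202) + 2448092 = (-255 + 15*sqrt(6) + 2202) + 2448092 = (1947 + 15*sqrt(6)) + 2448092 = 2450039 + 15*sqrt(6)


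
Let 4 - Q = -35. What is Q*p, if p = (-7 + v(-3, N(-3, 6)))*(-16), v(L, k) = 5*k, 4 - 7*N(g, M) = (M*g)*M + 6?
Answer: -300144/7 ≈ -42878.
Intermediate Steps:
N(g, M) = -2/7 - g*M²/7 (N(g, M) = 4/7 - ((M*g)*M + 6)/7 = 4/7 - (g*M² + 6)/7 = 4/7 - (6 + g*M²)/7 = 4/7 + (-6/7 - g*M²/7) = -2/7 - g*M²/7)
Q = 39 (Q = 4 - 1*(-35) = 4 + 35 = 39)
p = -7696/7 (p = (-7 + 5*(-2/7 - ⅐*(-3)*6²))*(-16) = (-7 + 5*(-2/7 - ⅐*(-3)*36))*(-16) = (-7 + 5*(-2/7 + 108/7))*(-16) = (-7 + 5*(106/7))*(-16) = (-7 + 530/7)*(-16) = (481/7)*(-16) = -7696/7 ≈ -1099.4)
Q*p = 39*(-7696/7) = -300144/7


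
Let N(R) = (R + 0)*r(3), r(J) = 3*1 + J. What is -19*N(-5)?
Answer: 570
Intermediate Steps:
r(J) = 3 + J
N(R) = 6*R (N(R) = (R + 0)*(3 + 3) = R*6 = 6*R)
-19*N(-5) = -114*(-5) = -19*(-30) = 570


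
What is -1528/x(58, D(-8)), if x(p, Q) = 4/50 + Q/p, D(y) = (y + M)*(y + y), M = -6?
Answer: -553900/1429 ≈ -387.61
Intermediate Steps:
D(y) = 2*y*(-6 + y) (D(y) = (y - 6)*(y + y) = (-6 + y)*(2*y) = 2*y*(-6 + y))
x(p, Q) = 2/25 + Q/p (x(p, Q) = 4*(1/50) + Q/p = 2/25 + Q/p)
-1528/x(58, D(-8)) = -1528/(2/25 + (2*(-8)*(-6 - 8))/58) = -1528/(2/25 + (2*(-8)*(-14))*(1/58)) = -1528/(2/25 + 224*(1/58)) = -1528/(2/25 + 112/29) = -1528/2858/725 = -1528*725/2858 = -553900/1429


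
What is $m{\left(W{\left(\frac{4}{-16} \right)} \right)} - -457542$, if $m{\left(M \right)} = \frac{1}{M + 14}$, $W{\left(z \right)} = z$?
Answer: $\frac{25164814}{55} \approx 4.5754 \cdot 10^{5}$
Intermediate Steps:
$m{\left(M \right)} = \frac{1}{14 + M}$
$m{\left(W{\left(\frac{4}{-16} \right)} \right)} - -457542 = \frac{1}{14 + \frac{4}{-16}} - -457542 = \frac{1}{14 + 4 \left(- \frac{1}{16}\right)} + 457542 = \frac{1}{14 - \frac{1}{4}} + 457542 = \frac{1}{\frac{55}{4}} + 457542 = \frac{4}{55} + 457542 = \frac{25164814}{55}$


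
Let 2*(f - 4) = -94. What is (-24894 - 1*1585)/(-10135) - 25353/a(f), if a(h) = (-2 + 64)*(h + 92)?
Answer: -176509453/30790130 ≈ -5.7327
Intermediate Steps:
f = -43 (f = 4 + (½)*(-94) = 4 - 47 = -43)
a(h) = 5704 + 62*h (a(h) = 62*(92 + h) = 5704 + 62*h)
(-24894 - 1*1585)/(-10135) - 25353/a(f) = (-24894 - 1*1585)/(-10135) - 25353/(5704 + 62*(-43)) = (-24894 - 1585)*(-1/10135) - 25353/(5704 - 2666) = -26479*(-1/10135) - 25353/3038 = 26479/10135 - 25353*1/3038 = 26479/10135 - 25353/3038 = -176509453/30790130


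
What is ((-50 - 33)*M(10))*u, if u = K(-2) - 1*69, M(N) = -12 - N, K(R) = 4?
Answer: -118690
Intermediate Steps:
u = -65 (u = 4 - 1*69 = 4 - 69 = -65)
((-50 - 33)*M(10))*u = ((-50 - 33)*(-12 - 1*10))*(-65) = -83*(-12 - 10)*(-65) = -83*(-22)*(-65) = 1826*(-65) = -118690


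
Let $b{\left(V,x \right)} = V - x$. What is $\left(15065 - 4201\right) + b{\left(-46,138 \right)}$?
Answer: $10680$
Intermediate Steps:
$\left(15065 - 4201\right) + b{\left(-46,138 \right)} = \left(15065 - 4201\right) - 184 = 10864 - 184 = 10680$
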